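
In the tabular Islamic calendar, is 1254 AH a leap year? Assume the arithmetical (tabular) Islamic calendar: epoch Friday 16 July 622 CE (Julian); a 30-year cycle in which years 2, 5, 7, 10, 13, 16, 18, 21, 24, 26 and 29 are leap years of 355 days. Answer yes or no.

yes

Year 1254 AH is year 24 of its 30-year cycle; leap positions are 2, 5, 7, 10, 13, 16, 18, 21, 24, 26, 29, so it is a leap year (355 days).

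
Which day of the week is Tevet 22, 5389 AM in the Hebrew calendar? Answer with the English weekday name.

Equivalently 17 January 1629 Gregorian, JDN 2316057.
2316057 ≡ 2 (mod 7); counting from Monday = 0 gives Wednesday.

Wednesday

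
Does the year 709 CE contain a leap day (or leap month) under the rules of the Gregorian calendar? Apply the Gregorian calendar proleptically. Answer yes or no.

no

709 is not divisible by 4, so it is a common year.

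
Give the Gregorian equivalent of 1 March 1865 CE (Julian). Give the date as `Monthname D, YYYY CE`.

For dates in this range the Gregorian date is 12 days ahead of the Julian.
1 March 1865 Julian + 12 days → 13 March 1865 Gregorian.

March 13, 1865 CE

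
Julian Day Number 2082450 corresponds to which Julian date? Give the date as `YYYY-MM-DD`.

0989-06-09

The proleptic Gregorian equivalent of JDN 2082450 is 14 June 989.
In the Julian calendar that day is 0989-06-09.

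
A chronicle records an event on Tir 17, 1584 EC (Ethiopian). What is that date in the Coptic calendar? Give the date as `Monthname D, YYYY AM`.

Tobi 17, 1308 AM

Both dates share Julian Day Number 2302548; in the Coptic calendar that is 17 Tobi 1308 AM.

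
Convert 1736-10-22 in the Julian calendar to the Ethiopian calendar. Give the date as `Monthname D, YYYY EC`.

Tikimt 25, 1729 EC

Both dates share Julian Day Number 2355427; in the Ethiopian calendar that is 25 Tikimt 1729 EC.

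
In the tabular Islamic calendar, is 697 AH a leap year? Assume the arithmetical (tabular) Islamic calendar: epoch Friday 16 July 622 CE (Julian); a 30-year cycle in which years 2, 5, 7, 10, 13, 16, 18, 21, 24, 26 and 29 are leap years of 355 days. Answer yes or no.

Year 697 AH is year 7 of its 30-year cycle; leap positions are 2, 5, 7, 10, 13, 16, 18, 21, 24, 26, 29, so it is a leap year (355 days).

yes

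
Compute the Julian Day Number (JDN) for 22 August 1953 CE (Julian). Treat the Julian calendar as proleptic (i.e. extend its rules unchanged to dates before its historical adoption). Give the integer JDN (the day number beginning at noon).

2434625

In the Gregorian calendar the same day is 4 September 1953.
JDN 2400001 is 17 November 1858 CE (Gregorian), MJD 0; the target day is +34624 days from there, so JDN = 2434625.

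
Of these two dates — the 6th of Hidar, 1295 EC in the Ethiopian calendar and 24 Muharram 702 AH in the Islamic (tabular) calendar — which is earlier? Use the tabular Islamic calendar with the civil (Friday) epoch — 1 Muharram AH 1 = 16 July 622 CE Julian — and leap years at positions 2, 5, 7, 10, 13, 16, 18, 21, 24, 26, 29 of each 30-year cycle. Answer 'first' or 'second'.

second

The two dates have Julian Day Numbers 2196919 and 2196874 respectively.
Since 2196874 < 2196919, the second date comes first.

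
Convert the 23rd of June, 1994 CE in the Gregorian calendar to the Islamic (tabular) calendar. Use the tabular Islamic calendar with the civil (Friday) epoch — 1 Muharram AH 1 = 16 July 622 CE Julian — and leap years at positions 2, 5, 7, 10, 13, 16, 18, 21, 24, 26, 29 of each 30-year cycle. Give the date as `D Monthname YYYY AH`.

Both dates share Julian Day Number 2449527; in the tabular Islamic calendar that is 14 Muharram 1415 AH.

14 Muharram 1415 AH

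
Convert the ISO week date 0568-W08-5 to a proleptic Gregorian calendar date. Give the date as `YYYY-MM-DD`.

0568-02-26

ISO week 1 of 568 is the week containing the first Thursday of 568.
Week 8, day 5 (Friday) lands on 0568-02-26.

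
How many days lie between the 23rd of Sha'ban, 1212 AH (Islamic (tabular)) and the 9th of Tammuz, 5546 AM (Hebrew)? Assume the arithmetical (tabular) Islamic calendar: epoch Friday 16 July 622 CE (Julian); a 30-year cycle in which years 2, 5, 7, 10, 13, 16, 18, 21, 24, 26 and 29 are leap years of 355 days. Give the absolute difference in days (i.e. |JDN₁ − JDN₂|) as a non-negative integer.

JDN of the first date = 2377807.
JDN of the second date = 2373569.
|2373569 − 2377807| = 4238.

4238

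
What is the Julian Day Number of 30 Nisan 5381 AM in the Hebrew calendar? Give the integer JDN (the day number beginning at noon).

In the Gregorian calendar the same day is 21 April 1621.
JDN 2451545 is 1 January 2000 CE (Gregorian); the target day is −138316 days from there, so JDN = 2313229.

2313229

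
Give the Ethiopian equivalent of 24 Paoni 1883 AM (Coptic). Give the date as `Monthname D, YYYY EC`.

Sene 24, 2159 EC

Julian Day Number of the source date = 2512723.
Converting JDN 2512723 to the Ethiopian calendar gives 24 Sene 2159 EC.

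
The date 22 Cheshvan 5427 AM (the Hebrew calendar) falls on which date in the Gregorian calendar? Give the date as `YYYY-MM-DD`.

Both dates share Julian Day Number 2329878; in the Gregorian calendar that is 20 November 1666 CE.

1666-11-20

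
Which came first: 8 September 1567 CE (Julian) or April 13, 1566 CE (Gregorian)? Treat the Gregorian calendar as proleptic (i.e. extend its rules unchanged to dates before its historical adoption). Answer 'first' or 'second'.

second

The two dates have Julian Day Numbers 2293655 and 2293132 respectively.
Since 2293132 < 2293655, the second date comes first.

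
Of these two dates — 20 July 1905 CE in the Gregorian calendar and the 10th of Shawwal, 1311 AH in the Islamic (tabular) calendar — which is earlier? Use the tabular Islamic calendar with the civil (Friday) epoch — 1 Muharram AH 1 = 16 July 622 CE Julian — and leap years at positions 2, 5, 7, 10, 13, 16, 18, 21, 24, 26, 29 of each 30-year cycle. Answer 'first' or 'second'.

second

Converting both to JDN: 2417047 vs 2412935; the smaller is the second.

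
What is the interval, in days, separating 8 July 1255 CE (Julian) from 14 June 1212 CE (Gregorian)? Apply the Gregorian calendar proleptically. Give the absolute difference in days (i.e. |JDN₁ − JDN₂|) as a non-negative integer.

JDN of the first date = 2179635.
JDN of the second date = 2163899.
|2163899 − 2179635| = 15736.

15736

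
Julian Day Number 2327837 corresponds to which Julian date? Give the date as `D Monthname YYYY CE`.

9 April 1661 CE

The Gregorian equivalent of JDN 2327837 is 19 April 1661.
In the Julian calendar that day is 9 April 1661 CE.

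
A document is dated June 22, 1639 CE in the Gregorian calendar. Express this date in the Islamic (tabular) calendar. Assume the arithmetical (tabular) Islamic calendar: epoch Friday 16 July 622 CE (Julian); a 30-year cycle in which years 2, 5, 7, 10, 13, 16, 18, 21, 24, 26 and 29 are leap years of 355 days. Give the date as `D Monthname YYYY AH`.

20 Safar 1049 AH

Julian Day Number of the source date = 2319865.
Converting JDN 2319865 to the tabular Islamic calendar gives 20 Safar 1049 AH.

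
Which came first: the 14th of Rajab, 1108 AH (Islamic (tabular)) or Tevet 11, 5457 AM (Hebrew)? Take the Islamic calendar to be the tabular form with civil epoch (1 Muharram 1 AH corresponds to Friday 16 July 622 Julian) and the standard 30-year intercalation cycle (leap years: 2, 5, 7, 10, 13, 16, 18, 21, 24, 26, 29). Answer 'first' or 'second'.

second

The two dates have Julian Day Numbers 2340914 and 2340881 respectively.
Since 2340881 < 2340914, the second date comes first.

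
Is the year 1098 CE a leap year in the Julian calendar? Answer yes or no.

1098 mod 4 = 2, so it is a common year in the Julian calendar.

no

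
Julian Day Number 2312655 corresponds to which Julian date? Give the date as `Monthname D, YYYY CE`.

The Gregorian equivalent of JDN 2312655 is 25 September 1619.
In the Julian calendar that day is September 15, 1619 CE.

September 15, 1619 CE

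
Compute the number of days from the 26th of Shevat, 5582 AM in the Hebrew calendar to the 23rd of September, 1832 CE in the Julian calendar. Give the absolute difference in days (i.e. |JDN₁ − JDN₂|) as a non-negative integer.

3883

JDN of the first date = 2386579.
JDN of the second date = 2390462.
|2390462 − 2386579| = 3883.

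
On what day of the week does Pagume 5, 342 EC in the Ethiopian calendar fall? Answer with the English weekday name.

Tuesday

In the proleptic Gregorian calendar this is 29 August 350 (JDN 1849135).
Since JDN mod 7 = 1 (0 = Monday), the day is Tuesday.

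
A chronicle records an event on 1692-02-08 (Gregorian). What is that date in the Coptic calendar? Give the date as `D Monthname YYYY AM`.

3 Meshir 1408 AM

Julian Day Number of the source date = 2339089.
Converting JDN 2339089 to the Coptic calendar gives 3 Meshir 1408 AM.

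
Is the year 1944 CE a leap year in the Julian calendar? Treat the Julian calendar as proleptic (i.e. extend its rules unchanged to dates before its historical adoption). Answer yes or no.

1944 mod 4 = 0, so it is a leap year in the Julian calendar.

yes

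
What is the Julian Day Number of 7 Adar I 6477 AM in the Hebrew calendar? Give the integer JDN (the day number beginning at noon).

In the Gregorian calendar the same day is 11 February 2717.
JDN 2299161 is 15 October 1582 CE (Gregorian); the target day is +414304 days from there, so JDN = 2713465.

2713465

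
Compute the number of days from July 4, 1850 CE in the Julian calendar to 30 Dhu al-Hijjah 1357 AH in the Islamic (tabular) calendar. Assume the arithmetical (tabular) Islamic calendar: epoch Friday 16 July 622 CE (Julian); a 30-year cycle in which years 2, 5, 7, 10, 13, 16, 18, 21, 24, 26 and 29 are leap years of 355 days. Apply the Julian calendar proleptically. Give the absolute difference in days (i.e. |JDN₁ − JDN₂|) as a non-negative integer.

32360

JDN of the first date = 2396955.
JDN of the second date = 2429315.
|2429315 − 2396955| = 32360.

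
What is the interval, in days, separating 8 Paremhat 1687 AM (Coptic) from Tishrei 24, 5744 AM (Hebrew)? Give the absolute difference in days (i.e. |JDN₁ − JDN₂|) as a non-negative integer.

4581

First date → JDN 2441028; second date → JDN 2445609.
The interval is |2441028 − 2445609| = 4581 days.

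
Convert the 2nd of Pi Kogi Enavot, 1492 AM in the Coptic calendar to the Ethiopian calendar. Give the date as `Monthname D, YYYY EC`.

Pagume 2, 1768 EC

Both dates share Julian Day Number 2369979; in the Ethiopian calendar that is 2 Pagume 1768 EC.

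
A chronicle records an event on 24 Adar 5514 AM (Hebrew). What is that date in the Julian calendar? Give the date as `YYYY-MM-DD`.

1754-03-07

The source date corresponds to 18 March 1754 in the Gregorian calendar (JDN 2361772).
That day falls on 7 March 1754 CE in the Julian calendar.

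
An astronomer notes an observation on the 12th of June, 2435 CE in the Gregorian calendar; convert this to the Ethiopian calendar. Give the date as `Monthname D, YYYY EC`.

Julian Day Number of the source date = 2610588.
Converting JDN 2610588 to the Ethiopian calendar gives 2 Sene 2427 EC.

Sene 2, 2427 EC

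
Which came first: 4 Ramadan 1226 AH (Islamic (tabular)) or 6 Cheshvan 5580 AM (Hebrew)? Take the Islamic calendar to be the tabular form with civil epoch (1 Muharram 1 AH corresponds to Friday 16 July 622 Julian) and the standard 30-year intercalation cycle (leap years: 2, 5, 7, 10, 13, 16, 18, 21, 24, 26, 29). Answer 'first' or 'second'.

The two dates have Julian Day Numbers 2382778 and 2385733 respectively.
Since 2382778 < 2385733, the first date comes first.

first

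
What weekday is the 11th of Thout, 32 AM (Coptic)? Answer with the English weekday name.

This is JDN 1836363 (10 September 315 Gregorian).
Since JDN mod 7 = 4 (0 = Monday), the day is Friday.

Friday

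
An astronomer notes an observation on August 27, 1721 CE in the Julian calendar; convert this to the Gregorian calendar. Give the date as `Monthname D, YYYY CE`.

September 7, 1721 CE

For dates in this range the Gregorian date is 11 days ahead of the Julian.
27 August 1721 Julian + 11 days → 7 September 1721 Gregorian.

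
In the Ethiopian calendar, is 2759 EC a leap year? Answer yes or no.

yes

2759 mod 4 = 3; in the Ethiopian calendar a year is leap when year mod 4 = 3, so it is a leap year.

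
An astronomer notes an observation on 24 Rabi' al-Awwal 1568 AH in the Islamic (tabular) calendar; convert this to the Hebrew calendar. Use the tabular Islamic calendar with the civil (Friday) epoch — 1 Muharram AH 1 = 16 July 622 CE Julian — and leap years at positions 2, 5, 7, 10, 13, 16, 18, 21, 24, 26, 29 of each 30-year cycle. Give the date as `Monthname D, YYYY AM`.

Shevat 25, 5903 AM

Both dates share Julian Day Number 2503815; in the Hebrew calendar that is 25 Shevat 5903 AM.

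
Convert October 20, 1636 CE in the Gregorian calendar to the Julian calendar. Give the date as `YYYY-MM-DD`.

For dates in this range the Gregorian date is 10 days ahead of the Julian.
20 October 1636 Gregorian − 10 days → 10 October 1636 Julian.

1636-10-10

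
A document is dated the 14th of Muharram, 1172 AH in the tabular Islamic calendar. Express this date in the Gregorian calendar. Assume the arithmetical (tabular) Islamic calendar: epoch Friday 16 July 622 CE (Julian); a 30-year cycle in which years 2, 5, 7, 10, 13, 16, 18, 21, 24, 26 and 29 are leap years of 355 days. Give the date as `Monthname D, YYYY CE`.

Both dates share Julian Day Number 2363416; in the Gregorian calendar that is 17 September 1758 CE.

September 17, 1758 CE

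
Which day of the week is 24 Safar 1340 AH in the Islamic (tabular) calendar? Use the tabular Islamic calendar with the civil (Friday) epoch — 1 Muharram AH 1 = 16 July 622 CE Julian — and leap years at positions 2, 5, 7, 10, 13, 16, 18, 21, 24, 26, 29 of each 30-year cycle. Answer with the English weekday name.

Equivalently 27 October 1921 Gregorian, JDN 2422990.
Since JDN mod 7 = 3 (0 = Monday), the day is Thursday.

Thursday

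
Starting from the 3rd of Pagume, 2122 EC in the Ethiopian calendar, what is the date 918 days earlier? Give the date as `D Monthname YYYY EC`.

The starting date is JDN 2499278; 2499278 − 918 = 2498360.
JDN 2498360 corresponds to 25 Yekatit 2120 EC.

25 Yekatit 2120 EC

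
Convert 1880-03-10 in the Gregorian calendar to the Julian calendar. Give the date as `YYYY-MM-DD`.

At this point the Julian calendar is 12 days behind the Gregorian.
10 March 1880 Gregorian − 12 days → 27 February 1880 Julian.

1880-02-27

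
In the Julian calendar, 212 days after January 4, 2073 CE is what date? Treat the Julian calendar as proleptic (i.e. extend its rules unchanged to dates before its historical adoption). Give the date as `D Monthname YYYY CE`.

JDN of January 4, 2073 CE = 2478225.
2478225 + 212 = 2478437.
JDN 2478437 in the Julian calendar is 4 August 2073 CE.

4 August 2073 CE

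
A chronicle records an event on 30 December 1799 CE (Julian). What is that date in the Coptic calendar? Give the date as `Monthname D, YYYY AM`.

Tobi 3, 1516 AM

Both dates share Julian Day Number 2378506; in the Coptic calendar that is 3 Tobi 1516 AM.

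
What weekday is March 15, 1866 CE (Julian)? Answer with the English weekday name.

Tuesday

This is JDN 2402688 (27 March 1866 Gregorian).
Since JDN mod 7 = 1 (0 = Monday), the day is Tuesday.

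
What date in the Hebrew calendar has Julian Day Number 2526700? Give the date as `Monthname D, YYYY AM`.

Tishrei 23, 5966 AM

The Gregorian equivalent of JDN 2526700 is 8 October 2205.
In the Hebrew calendar that day is Tishrei 23, 5966 AM.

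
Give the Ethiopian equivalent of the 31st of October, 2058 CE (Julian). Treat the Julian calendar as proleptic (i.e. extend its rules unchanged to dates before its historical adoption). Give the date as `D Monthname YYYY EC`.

4 Hidar 2051 EC

Both dates share Julian Day Number 2473046; in the Ethiopian calendar that is 4 Hidar 2051 EC.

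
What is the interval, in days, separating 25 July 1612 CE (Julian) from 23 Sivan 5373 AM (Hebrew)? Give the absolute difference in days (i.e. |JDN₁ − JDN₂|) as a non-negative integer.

First date → JDN 2310047; second date → JDN 2310359.
The interval is |2310047 − 2310359| = 312 days.

312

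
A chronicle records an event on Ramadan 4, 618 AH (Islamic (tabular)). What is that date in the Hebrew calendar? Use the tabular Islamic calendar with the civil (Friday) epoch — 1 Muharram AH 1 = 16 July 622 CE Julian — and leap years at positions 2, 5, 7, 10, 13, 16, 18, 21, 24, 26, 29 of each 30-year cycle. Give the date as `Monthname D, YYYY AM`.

Cheshvan 5, 4982 AM

Both dates share Julian Day Number 2167323; in the Hebrew calendar that is 5 Cheshvan 4982 AM.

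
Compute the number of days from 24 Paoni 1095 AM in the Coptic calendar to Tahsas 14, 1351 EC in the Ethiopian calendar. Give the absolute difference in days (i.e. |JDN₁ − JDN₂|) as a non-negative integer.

7495

JDN of the first date = 2224906.
JDN of the second date = 2217411.
|2217411 − 2224906| = 7495.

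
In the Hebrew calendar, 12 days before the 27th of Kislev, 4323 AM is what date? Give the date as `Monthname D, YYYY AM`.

Kislev 15, 4323 AM

JDN of the 27th of Kislev, 4323 AM = 1926671.
1926671 − 12 = 1926659.
JDN 1926659 in the Hebrew calendar is Kislev 15, 4323 AM.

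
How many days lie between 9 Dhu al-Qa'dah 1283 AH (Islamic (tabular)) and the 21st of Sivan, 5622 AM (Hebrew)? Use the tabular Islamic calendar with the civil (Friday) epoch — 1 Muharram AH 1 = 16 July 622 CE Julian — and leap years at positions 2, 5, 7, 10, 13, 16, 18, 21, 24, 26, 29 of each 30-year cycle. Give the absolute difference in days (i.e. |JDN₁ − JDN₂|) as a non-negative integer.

1730

JDN of the first date = 2403041.
JDN of the second date = 2401311.
|2401311 − 2403041| = 1730.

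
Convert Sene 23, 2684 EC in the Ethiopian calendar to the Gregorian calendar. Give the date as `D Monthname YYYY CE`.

5 July 2692 CE

Both dates share Julian Day Number 2704479; in the Gregorian calendar that is 5 July 2692 CE.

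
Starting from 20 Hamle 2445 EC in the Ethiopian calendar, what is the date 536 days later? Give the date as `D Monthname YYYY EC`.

6 Tir 2447 EC

Counting 536 days forward from JDN 2617211 reaches JDN 2617747, which is 6 Tir 2447 EC.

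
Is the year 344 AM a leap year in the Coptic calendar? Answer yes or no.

344 mod 4 = 0; in the Coptic calendar a year is leap when year mod 4 = 3, so it is a common year.

no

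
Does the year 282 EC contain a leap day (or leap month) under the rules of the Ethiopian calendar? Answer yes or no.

282 mod 4 = 2; in the Ethiopian calendar a year is leap when year mod 4 = 3, so it is a common year.

no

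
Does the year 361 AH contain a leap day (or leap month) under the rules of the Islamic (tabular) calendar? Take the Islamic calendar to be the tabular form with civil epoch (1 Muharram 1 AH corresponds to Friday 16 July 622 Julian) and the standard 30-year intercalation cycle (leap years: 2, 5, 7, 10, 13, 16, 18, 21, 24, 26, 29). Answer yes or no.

Year 361 AH is year 1 of its 30-year cycle; leap positions are 2, 5, 7, 10, 13, 16, 18, 21, 24, 26, 29, so it is a common year (354 days).

no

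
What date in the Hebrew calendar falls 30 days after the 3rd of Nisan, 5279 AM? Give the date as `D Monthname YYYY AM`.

3 Iyar 5279 AM

The starting date is JDN 2275936; 2275936 + 30 = 2275966.
JDN 2275966 corresponds to 3 Iyar 5279 AM.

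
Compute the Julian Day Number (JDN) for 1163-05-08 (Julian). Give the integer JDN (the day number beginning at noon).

2145971

Equivalently 15 May 1163 (proleptic Gregorian).
JDN 2400001 is 17 November 1858 CE (Gregorian), MJD 0; the target day is −254030 days from there, so JDN = 2145971.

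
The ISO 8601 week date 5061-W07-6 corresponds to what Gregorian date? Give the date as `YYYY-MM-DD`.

5061-02-16

ISO week 1 of 5061 is the week containing the first Thursday of 5061.
Week 7, day 6 (Saturday) lands on 5061-02-16.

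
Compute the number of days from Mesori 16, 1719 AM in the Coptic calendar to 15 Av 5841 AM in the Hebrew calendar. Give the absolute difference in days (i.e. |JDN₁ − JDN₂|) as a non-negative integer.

28488

JDN of the first date = 2452874.
JDN of the second date = 2481362.
|2481362 − 2452874| = 28488.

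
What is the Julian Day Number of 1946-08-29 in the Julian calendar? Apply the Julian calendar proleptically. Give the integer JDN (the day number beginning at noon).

2432075

Equivalently 11 September 1946 (Gregorian).
JDN 2451545 is 1 January 2000 CE (Gregorian); the target day is −19470 days from there, so JDN = 2432075.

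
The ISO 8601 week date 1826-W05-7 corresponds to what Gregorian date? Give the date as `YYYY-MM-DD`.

1826-02-05

ISO week 1 of 1826 is the week containing the first Thursday of 1826.
Week 5, day 7 (Sunday) lands on 1826-02-05.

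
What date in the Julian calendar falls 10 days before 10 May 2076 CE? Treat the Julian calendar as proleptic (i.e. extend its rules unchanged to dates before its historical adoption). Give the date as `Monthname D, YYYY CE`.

JDN of 10 May 2076 CE = 2479447.
2479447 − 10 = 2479437.
JDN 2479437 in the Julian calendar is April 30, 2076 CE.

April 30, 2076 CE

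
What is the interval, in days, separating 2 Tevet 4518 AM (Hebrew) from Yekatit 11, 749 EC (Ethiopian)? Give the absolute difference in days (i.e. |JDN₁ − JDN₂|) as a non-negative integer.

First date → JDN 1997905; second date → JDN 1997588.
The interval is |1997905 − 1997588| = 317 days.

317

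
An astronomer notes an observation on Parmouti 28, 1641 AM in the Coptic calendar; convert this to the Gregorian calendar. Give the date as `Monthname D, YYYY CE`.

Both dates share Julian Day Number 2424277; in the Gregorian calendar that is 6 May 1925 CE.

May 6, 1925 CE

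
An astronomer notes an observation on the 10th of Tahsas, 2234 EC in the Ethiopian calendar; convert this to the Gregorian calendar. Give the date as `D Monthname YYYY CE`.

Both dates share Julian Day Number 2539923; in the Gregorian calendar that is 21 December 2241 CE.

21 December 2241 CE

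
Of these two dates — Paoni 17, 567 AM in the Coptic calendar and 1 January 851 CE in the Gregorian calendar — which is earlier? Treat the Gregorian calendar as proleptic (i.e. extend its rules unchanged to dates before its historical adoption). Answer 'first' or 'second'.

second

Converting both to JDN: 2032047 vs 2031882; the smaller is the second.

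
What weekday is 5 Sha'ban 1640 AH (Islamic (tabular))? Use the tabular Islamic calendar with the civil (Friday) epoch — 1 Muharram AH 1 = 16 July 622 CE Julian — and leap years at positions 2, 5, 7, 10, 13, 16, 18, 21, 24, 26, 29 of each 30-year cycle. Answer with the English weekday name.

This is JDN 2529458 (27 April 2213 Gregorian).
2529458 ≡ 1 (mod 7); counting from Monday = 0 gives Tuesday.

Tuesday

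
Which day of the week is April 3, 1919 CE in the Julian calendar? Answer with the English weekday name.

Equivalently 16 April 1919 Gregorian, JDN 2422065.
2422065 ≡ 2 (mod 7); counting from Monday = 0 gives Wednesday.

Wednesday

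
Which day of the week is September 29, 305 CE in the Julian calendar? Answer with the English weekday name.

Saturday

Equivalently 30 September 305 Gregorian, JDN 1832731.
1832731 ≡ 5 (mod 7); counting from Monday = 0 gives Saturday.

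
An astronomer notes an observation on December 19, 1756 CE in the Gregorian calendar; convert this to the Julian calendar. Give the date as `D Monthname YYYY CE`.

8 December 1756 CE

The Julian–Gregorian offset here is 11 days (Julian trailing).
19 December 1756 Gregorian − 11 days → 8 December 1756 Julian.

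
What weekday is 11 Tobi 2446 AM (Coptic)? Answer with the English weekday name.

Saturday

Equivalently 25 January 2730 Gregorian, JDN 2718196.
Since JDN mod 7 = 5 (0 = Monday), the day is Saturday.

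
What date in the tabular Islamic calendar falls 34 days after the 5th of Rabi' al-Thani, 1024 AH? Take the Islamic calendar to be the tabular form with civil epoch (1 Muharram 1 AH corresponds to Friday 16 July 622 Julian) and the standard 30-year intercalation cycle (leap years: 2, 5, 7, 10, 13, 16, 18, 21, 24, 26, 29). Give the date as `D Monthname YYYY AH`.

10 Jumada al-Awwal 1024 AH

The starting date is JDN 2311050; 2311050 + 34 = 2311084.
JDN 2311084 corresponds to 10 Jumada al-Awwal 1024 AH.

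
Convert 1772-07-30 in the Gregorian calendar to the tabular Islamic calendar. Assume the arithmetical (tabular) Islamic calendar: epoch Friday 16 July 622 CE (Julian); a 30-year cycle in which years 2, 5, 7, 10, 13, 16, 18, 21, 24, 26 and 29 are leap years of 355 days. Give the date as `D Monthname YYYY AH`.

29 Rabi' al-Thani 1186 AH

Julian Day Number of the source date = 2368481.
Converting JDN 2368481 to the tabular Islamic calendar gives 29 Rabi' al-Thani 1186 AH.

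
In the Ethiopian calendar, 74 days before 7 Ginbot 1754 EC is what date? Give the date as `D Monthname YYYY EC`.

23 Yekatit 1754 EC

The starting date is JDN 2364750; 2364750 − 74 = 2364676.
JDN 2364676 corresponds to 23 Yekatit 1754 EC.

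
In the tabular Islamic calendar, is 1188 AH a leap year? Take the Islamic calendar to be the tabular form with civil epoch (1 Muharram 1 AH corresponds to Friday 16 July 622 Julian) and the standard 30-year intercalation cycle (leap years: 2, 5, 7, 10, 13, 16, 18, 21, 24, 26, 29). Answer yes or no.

yes

Year 1188 AH is year 18 of its 30-year cycle; leap positions are 2, 5, 7, 10, 13, 16, 18, 21, 24, 26, 29, so it is a leap year (355 days).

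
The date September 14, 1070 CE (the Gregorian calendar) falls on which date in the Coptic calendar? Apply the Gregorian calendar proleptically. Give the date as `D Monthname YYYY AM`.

Julian Day Number of the source date = 2112126.
Converting JDN 2112126 to the Coptic calendar gives 11 Thout 787 AM.

11 Thout 787 AM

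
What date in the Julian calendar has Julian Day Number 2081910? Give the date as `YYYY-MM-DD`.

JDN 2081910 is 22 December 987 in the proleptic Gregorian calendar.
In the Julian calendar that day is 0987-12-17.

0987-12-17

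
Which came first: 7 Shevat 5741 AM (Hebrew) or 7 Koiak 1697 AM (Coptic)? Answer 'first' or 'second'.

second

First date → JDN 2444617; second date → JDN 2444590.
JDN 2444590 < JDN 2444617, so the second date is earlier.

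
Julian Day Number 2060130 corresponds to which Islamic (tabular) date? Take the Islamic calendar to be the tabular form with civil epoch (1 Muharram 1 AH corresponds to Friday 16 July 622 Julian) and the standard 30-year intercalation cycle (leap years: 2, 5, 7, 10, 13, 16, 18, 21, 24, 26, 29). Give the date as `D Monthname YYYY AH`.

JDN 2060130 is 5 May 928 in the proleptic Gregorian calendar.
In the tabular Islamic calendar that day is 7 Rabi' al-Awwal 316 AH.

7 Rabi' al-Awwal 316 AH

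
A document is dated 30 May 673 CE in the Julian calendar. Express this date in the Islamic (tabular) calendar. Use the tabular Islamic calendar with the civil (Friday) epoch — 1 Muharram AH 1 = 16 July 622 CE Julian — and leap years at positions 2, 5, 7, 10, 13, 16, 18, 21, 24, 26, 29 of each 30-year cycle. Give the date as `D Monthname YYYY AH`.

7 Jumada al-Thani 53 AH

Julian Day Number of the source date = 1967021.
Converting JDN 1967021 to the tabular Islamic calendar gives 7 Jumada al-Thani 53 AH.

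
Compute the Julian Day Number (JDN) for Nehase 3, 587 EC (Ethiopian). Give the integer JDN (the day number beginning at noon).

1938589

Equivalently 29 July 595 (proleptic Gregorian).
JDN 2451545 is 1 January 2000 CE (Gregorian); the target day is −512956 days from there, so JDN = 1938589.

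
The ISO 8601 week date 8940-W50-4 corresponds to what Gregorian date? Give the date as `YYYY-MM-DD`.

ISO week 1 of 8940 is the week containing the first Thursday of 8940.
Week 50, day 4 (Thursday) lands on 8940-12-15.

8940-12-15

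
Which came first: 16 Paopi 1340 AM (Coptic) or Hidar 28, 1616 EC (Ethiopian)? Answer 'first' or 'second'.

first

The two dates have Julian Day Numbers 2314145 and 2314187 respectively.
Since 2314145 < 2314187, the first date comes first.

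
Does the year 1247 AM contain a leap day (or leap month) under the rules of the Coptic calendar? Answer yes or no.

1247 mod 4 = 3; in the Coptic calendar a year is leap when year mod 4 = 3, so it is a leap year.

yes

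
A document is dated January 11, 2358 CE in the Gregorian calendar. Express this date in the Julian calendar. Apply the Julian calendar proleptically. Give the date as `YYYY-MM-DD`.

The Julian–Gregorian offset here is 16 days (Julian trailing).
11 January 2358 Gregorian − 16 days → 26 December 2357 Julian.

2357-12-26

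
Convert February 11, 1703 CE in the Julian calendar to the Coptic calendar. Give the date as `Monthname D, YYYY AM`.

Both dates share Julian Day Number 2343120; in the Coptic calendar that is 17 Meshir 1419 AM.

Meshir 17, 1419 AM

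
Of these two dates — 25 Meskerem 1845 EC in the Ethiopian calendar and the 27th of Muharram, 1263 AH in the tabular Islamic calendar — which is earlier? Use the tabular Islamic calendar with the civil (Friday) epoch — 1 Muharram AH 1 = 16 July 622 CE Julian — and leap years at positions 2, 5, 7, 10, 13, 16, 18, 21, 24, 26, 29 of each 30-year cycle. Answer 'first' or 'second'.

The two dates have Julian Day Numbers 2397766 and 2395677 respectively.
Since 2395677 < 2397766, the second date comes first.

second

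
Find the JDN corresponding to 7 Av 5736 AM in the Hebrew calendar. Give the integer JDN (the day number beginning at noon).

2442994

Equivalently 3 August 1976 (Gregorian).
JDN 2451545 is 1 January 2000 CE (Gregorian); the target day is −8551 days from there, so JDN = 2442994.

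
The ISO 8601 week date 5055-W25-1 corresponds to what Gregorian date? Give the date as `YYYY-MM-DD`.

ISO week 1 of 5055 is the week containing the first Thursday of 5055.
Week 25, day 1 (Monday) lands on 5055-06-18.

5055-06-18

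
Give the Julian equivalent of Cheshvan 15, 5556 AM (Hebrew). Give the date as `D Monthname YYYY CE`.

17 October 1795 CE

The source date corresponds to 28 October 1795 in the Gregorian calendar (JDN 2376971).
That day falls on 17 October 1795 CE in the Julian calendar.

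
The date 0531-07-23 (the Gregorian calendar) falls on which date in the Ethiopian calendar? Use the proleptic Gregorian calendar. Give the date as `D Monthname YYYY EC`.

Julian Day Number of the source date = 1915207.
Converting JDN 1915207 to the Ethiopian calendar gives 27 Hamle 523 EC.

27 Hamle 523 EC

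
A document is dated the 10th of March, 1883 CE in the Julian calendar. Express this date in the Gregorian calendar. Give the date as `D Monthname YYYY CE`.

For dates in this range the Gregorian date is 12 days ahead of the Julian.
10 March 1883 Julian + 12 days → 22 March 1883 Gregorian.

22 March 1883 CE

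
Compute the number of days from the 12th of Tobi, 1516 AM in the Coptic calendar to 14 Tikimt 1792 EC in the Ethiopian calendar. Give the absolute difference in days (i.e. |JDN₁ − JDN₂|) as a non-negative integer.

First date → JDN 2378515; second date → JDN 2378427.
The interval is |2378515 − 2378427| = 88 days.

88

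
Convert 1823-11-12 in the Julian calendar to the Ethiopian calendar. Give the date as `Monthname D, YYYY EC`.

The source date corresponds to 24 November 1823 in the Gregorian calendar (JDN 2387224).
That day falls on 15 Hidar 1816 EC in the Ethiopian calendar.

Hidar 15, 1816 EC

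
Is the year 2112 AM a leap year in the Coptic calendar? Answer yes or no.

2112 mod 4 = 0; in the Coptic calendar a year is leap when year mod 4 = 3, so it is a common year.

no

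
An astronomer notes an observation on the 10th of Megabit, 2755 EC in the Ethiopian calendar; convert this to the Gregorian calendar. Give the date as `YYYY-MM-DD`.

2763-03-25

Julian Day Number of the source date = 2730308.
Converting JDN 2730308 to the Gregorian calendar gives 25 March 2763 CE.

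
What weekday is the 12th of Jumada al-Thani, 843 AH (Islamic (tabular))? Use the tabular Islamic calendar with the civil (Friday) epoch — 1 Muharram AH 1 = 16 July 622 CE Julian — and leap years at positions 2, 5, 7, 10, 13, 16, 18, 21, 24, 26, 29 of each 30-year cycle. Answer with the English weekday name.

Friday

This is JDN 2246976 (29 November 1439 Gregorian).
JDN 2246976 mod 7 = 4, and JDN 0 was a Monday, so this is a Friday.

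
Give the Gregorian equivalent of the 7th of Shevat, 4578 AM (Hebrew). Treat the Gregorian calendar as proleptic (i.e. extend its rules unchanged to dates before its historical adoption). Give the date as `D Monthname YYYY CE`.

Julian Day Number of the source date = 2019849.
Converting JDN 2019849 to the Gregorian calendar gives 21 January 818 CE.

21 January 818 CE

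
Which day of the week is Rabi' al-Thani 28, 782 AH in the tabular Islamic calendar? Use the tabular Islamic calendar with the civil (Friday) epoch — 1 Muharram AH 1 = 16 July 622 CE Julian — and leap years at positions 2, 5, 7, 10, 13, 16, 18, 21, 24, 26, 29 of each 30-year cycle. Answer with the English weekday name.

Equivalently 9 August 1380 Gregorian, JDN 2225316.
JDN 2225316 mod 7 = 2, and JDN 0 was a Monday, so this is a Wednesday.

Wednesday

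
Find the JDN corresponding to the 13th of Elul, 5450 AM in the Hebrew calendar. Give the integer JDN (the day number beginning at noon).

2338550

In the Gregorian calendar the same day is 18 August 1690.
JDN 2400001 is 17 November 1858 CE (Gregorian), MJD 0; the target day is −61451 days from there, so JDN = 2338550.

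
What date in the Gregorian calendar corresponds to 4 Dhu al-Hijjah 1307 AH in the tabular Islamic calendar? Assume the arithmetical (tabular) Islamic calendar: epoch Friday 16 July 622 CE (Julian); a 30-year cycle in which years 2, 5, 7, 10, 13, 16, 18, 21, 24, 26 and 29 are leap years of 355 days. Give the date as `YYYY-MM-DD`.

1890-07-22

Julian Day Number of the source date = 2411571.
Converting JDN 2411571 to the Gregorian calendar gives 22 July 1890 CE.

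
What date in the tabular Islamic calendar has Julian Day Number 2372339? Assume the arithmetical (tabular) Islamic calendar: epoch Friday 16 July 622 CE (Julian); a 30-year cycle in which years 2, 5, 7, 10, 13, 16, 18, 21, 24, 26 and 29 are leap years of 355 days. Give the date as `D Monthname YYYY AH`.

The Gregorian equivalent of JDN 2372339 is 21 February 1783.
In the tabular Islamic calendar that day is 18 Rabi' al-Awwal 1197 AH.

18 Rabi' al-Awwal 1197 AH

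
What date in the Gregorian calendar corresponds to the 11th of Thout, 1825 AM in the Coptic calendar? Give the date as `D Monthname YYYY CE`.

22 September 2108 CE

Both dates share Julian Day Number 2491256; in the Gregorian calendar that is 22 September 2108 CE.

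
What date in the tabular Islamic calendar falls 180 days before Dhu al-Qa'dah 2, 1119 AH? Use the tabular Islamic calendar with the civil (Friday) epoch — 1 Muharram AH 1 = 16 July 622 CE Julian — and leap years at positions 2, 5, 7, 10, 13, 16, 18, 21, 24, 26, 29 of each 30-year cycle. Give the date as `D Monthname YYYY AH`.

28 Rabi' al-Thani 1119 AH

Counting 180 days back from JDN 2344918 reaches JDN 2344738, which is 28 Rabi' al-Thani 1119 AH.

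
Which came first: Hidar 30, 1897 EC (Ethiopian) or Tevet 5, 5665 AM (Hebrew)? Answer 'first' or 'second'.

Converting both to JDN: 2416824 vs 2416828; the smaller is the first.

first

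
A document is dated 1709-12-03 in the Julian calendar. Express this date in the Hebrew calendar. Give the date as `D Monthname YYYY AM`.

Both dates share Julian Day Number 2345607; in the Hebrew calendar that is 11 Tevet 5470 AM.

11 Tevet 5470 AM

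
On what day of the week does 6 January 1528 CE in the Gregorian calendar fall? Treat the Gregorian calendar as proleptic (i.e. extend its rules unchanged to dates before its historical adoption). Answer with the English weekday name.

JDN 2279155 mod 7 = 4, and JDN 0 was a Monday, so this is a Friday.

Friday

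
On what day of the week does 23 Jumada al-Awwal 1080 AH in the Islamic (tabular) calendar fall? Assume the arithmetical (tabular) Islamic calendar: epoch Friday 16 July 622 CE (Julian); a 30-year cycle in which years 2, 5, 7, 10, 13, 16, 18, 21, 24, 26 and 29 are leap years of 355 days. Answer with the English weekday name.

In the Gregorian calendar this is 19 October 1669 (JDN 2330942).
JDN 2330942 mod 7 = 5, and JDN 0 was a Monday, so this is a Saturday.

Saturday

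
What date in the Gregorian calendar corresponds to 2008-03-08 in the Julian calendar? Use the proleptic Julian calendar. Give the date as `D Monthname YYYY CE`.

21 March 2008 CE

For dates in this range the Gregorian date is 13 days ahead of the Julian.
8 March 2008 Julian + 13 days → 21 March 2008 Gregorian.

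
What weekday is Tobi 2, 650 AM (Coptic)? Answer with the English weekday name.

Equivalently 2 January 934 Gregorian, JDN 2062198.
Since JDN mod 7 = 5 (0 = Monday), the day is Saturday.

Saturday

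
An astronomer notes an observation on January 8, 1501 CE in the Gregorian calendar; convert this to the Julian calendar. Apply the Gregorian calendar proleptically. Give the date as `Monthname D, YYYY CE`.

December 29, 1500 CE

At this point the Julian calendar is 10 days behind the Gregorian.
8 January 1501 Gregorian − 10 days → 29 December 1500 Julian.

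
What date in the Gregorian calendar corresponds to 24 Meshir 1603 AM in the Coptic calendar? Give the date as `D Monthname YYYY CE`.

Both dates share Julian Day Number 2410333; in the Gregorian calendar that is 2 March 1887 CE.

2 March 1887 CE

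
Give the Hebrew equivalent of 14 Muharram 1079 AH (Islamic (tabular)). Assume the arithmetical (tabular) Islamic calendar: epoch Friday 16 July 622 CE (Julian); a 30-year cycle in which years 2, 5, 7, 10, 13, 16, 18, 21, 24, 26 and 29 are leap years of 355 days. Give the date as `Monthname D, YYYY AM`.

Julian Day Number of the source date = 2330460.
Converting JDN 2330460 to the Hebrew calendar gives 15 Tammuz 5428 AM.

Tammuz 15, 5428 AM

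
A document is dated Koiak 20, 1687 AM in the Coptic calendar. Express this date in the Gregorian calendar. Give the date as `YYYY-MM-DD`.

1970-12-29

Julian Day Number of the source date = 2440950.
Converting JDN 2440950 to the Gregorian calendar gives 29 December 1970 CE.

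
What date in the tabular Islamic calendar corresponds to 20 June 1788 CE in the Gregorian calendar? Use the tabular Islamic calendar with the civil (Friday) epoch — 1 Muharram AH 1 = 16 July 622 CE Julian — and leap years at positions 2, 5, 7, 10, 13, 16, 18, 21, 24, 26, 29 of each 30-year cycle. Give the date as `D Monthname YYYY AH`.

Julian Day Number of the source date = 2374285.
Converting JDN 2374285 to the tabular Islamic calendar gives 16 Ramadan 1202 AH.

16 Ramadan 1202 AH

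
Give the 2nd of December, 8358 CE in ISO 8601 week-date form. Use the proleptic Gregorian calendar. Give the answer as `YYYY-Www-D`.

The weekday is Tuesday (ISO weekday 2).
That Tuesday belongs to ISO week 49 of ISO year 8358.

8358-W49-2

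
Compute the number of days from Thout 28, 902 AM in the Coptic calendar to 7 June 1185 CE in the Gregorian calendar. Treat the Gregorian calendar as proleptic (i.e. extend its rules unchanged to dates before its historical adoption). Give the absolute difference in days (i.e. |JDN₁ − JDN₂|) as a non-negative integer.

First date → JDN 2154147; second date → JDN 2154030.
The interval is |2154147 − 2154030| = 117 days.

117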